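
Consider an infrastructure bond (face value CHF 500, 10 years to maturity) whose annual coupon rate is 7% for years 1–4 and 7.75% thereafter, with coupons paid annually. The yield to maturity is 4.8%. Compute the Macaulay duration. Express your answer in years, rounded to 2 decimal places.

Periodic yield y = 0.048. Discount each cash flow and weight by its year:
  t   CF        PV=CF/(1+0.048)^t    t·PV
  1        35.00        33.3969        33.3969
  2        35.00        31.8673        63.7346
  3        35.00        30.4077        91.2232
  4        35.00        29.0150       116.0601
  5        38.75        30.6525       153.2623
  6        38.75        29.2485       175.4912
  7        38.75        27.9089       195.3623
  8        38.75        26.6306       213.0450
  9        38.75        25.4109       228.6982
  10      538.75       337.1122     3,371.1219
  Σ                    601.6506     4,641.3958
Price P = Σ PV = 601.6506.
Macaulay duration = Σ(t·PV) / P = 4,641.3958 / 601.6506 = 7.71444 years.

7.71 years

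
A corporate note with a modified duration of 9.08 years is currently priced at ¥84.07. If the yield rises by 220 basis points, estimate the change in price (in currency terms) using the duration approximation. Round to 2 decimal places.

Duration approximation: ΔP/P ≈ -D_mod · Δy = -9.08 × (+0.022) = -0.199760.
ΔP ≈ 84.07 × (-0.199760) = -16.7938232.

-¥16.79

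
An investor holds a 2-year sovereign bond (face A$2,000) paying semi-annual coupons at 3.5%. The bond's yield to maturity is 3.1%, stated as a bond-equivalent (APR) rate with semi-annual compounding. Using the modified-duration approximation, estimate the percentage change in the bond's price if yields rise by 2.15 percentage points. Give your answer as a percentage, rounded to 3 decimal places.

Periodic yield y = 0.0155. Modified duration first:
  t   CF        PV=CF/(1+0.0155)^t    t·PV
  1        35.00        34.4658        34.4658
  2        35.00        33.9397        67.8794
  3        35.00        33.4217       100.2650
  4     2,035.00     1,913.5715     7,654.2861
  Σ                  2,015.3987     7,856.8964
P = 2,015.3987; D_Mac = 3.89843 half-year periods = 1.94922 yrs; D_mod = 1.94922/(1+0.0155) = 1.91946 yrs.
ΔP/P ≈ -D_mod · Δy = -1.91946 × (+0.0215) = -0.041268 = -4.1268%.

-4.127%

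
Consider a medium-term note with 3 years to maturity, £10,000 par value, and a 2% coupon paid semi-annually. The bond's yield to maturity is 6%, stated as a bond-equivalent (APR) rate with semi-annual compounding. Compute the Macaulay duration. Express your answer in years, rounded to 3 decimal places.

2.921 years

Periodic yield y = 0.03. Discount each cash flow and weight by its period:
  t   CF        PV=CF/(1+0.03)^t    t·PV
  1       100.00        97.0874        97.0874
  2       100.00        94.2596       188.5192
  3       100.00        91.5142       274.5425
  4       100.00        88.8487       355.3948
  5       100.00        86.2609       431.3044
  6    10,100.00     8,458.5910    50,751.5460
  Σ                  8,916.5617    52,098.3942
Price P = Σ PV = 8,916.5617.
Macaulay duration = Σ(t·PV) / P = 52,098.3942 / 8,916.5617 = 5.84288 half-year periods.
In years: 5.84288 / 2 = 2.92144 years.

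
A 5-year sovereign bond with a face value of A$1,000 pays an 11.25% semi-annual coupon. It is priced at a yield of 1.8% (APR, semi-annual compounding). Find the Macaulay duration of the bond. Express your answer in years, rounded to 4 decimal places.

4.1552 years

Periodic yield y = 0.009. Discount each cash flow and weight by its period:
  t   CF        PV=CF/(1+0.009)^t    t·PV
  1        56.25        55.7483        55.7483
  2        56.25        55.2510       110.5020
  3        56.25        54.7582       164.2745
  4        56.25        54.2698       217.0790
  5        56.25        53.7857       268.9284
  6        56.25        53.3059       319.8356
  7        56.25        52.8305       369.8132
  8        56.25        52.3592       418.8738
  9        56.25        51.8922       467.0297
  10    1,056.25       965.7285     9,657.2853
  Σ                  1,449.9292    12,049.3698
Price P = Σ PV = 1,449.9292.
Macaulay duration = Σ(t·PV) / P = 12,049.3698 / 1,449.9292 = 8.31032 half-year periods.
In years: 8.31032 / 2 = 4.15516 years.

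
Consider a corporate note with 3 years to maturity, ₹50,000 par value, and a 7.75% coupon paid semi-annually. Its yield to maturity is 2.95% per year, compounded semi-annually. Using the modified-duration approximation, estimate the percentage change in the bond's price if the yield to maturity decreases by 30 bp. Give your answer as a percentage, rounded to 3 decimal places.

+0.814%

Periodic yield y = 0.01475. Modified duration first:
  t   CF        PV=CF/(1+0.01475)^t    t·PV
  1     1,937.50     1,909.3373     1,909.3373
  2     1,937.50     1,881.5839     3,763.1678
  3     1,937.50     1,854.2340     5,562.7019
  4     1,937.50     1,827.2816     7,309.1262
  5     1,937.50     1,800.7209     9,003.6046
  6    51,937.50    47,569.2913   285,415.7478
  Σ                 56,842.4489   312,963.6856
P = 56,842.4489; D_Mac = 5.50581 half-year periods = 2.75290 yrs; D_mod = 2.75290/(1+0.01475) = 2.71289 yrs.
ΔP/P ≈ -D_mod · Δy = -2.71289 × (-0.003) = +0.008139 = +0.8139%.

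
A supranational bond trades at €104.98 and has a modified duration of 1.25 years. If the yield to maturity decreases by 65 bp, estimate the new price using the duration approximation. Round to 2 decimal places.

Duration approximation: ΔP/P ≈ -D_mod · Δy = -1.25 × (-0.0065) = +0.008125.
New price ≈ 104.98 × (1 + 0.008125) = 105.8329625.

€105.83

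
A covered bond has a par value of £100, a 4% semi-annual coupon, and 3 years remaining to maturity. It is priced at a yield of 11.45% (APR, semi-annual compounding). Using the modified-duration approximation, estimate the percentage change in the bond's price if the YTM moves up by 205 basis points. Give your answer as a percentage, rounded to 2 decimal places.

-5.50%

Periodic yield y = 0.05725. Modified duration first:
  t   CF        PV=CF/(1+0.05725)^t    t·PV
  1         2.00         1.8917         1.8917
  2         2.00         1.7893         3.5785
  3         2.00         1.6924         5.0771
  4         2.00         1.6007         6.4029
  5         2.00         1.5141         7.5703
  6       102.00        73.0355       438.2130
  Σ                     81.5236       462.7336
P = 81.5236; D_Mac = 5.67607 half-year periods = 2.83803 yrs; D_mod = 2.83803/(1+0.05725) = 2.68435 yrs.
ΔP/P ≈ -D_mod · Δy = -2.68435 × (+0.0205) = -0.055029 = -5.5029%.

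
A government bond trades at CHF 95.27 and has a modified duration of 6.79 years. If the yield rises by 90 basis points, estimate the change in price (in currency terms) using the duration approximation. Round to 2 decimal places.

-CHF 5.82

Duration approximation: ΔP/P ≈ -D_mod · Δy = -6.79 × (+0.009) = -0.061110.
ΔP ≈ 95.27 × (-0.061110) = -5.8219497.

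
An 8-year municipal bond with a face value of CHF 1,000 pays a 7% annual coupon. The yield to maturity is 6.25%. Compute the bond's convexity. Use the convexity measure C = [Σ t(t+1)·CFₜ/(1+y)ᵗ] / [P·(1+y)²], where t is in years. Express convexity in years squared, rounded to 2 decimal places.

47.33

With y = 0.0625:
  t   CF        PV=CF/(1+0.0625)^t    t·PV        t(t+1)·PV
  1        70.00        65.8824        65.8824         131.7647
  2        70.00        62.0069       124.0138         372.0415
  3        70.00        58.3595       175.0784         700.3135
  4        70.00        54.9265       219.7062       1,098.5309
  5        70.00        51.6956       258.4779       1,550.8672
  6        70.00        48.6547       291.9279       2,043.4956
  7        70.00        45.7926       320.5483       2,564.3866
  8     1,070.00       658.7980     5,270.3839      47,433.4555
  Σ                  1,046.1161     6,726.0188      55,894.8554
P = 1,046.1161.
Convexity = Σ t(t+1)·PV / [P·(1+y)²] = 55,894.8554 / (1,046.1161 × 1.128906) = 47.32973.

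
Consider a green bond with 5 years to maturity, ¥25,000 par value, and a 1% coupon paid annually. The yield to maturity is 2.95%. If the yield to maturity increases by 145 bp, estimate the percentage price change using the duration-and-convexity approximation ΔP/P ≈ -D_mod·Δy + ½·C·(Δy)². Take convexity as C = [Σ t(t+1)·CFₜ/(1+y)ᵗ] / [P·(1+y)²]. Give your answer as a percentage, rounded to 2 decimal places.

-6.61%

With y = 0.0295:
  t   CF        PV=CF/(1+0.0295)^t    t·PV        t(t+1)·PV
  1       250.00       242.8363       242.8363         485.6727
  2       250.00       235.8779       471.7559       1,415.2676
  3       250.00       229.1189       687.3568       2,749.4271
  4       250.00       222.5536       890.2144       4,451.0718
  5    25,250.00    21,833.8151   109,169.0754     655,014.4523
  Σ                 22,764.2018   111,461.2387     664,115.8914
P = 22,764.2018; D_Mac = 4.89634 yrs; D_mod = 4.75604 yrs; C = 27.52572.
Duration effect: -4.75604 × (+0.0145) = -0.068963
Convexity effect: 0.5 × 27.52572 × (0.0145)² = +0.0028936
ΔP/P ≈ -0.068963 + 0.0028936 = -0.066069 = -6.6069%.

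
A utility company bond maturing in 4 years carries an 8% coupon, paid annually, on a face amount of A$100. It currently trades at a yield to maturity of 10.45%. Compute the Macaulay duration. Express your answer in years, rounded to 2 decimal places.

Periodic yield y = 0.1045. Discount each cash flow and weight by its year:
  t   CF        PV=CF/(1+0.1045)^t    t·PV
  1         8.00         7.2431         7.2431
  2         8.00         6.5578        13.1156
  3         8.00         5.9374        17.8121
  4       108.00        72.5706       290.2825
  Σ                     92.3089       328.4533
Price P = Σ PV = 92.3089.
Macaulay duration = Σ(t·PV) / P = 328.4533 / 92.3089 = 3.55820 years.

3.56 years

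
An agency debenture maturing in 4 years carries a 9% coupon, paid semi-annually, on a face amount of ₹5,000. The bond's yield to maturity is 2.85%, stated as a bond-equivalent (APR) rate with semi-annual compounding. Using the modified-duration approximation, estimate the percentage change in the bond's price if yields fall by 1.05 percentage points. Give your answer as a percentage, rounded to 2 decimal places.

+3.63%

Periodic yield y = 0.01425. Modified duration first:
  t   CF        PV=CF/(1+0.01425)^t    t·PV
  1       225.00       221.8388       221.8388
  2       225.00       218.7220       437.4440
  3       225.00       215.6490       646.9470
  4       225.00       212.6192       850.4767
  5       225.00       209.6319     1,048.1597
  6       225.00       206.6866     1,240.1199
  7       225.00       203.7827     1,426.4792
  8     5,225.00     4,665.8005    37,326.4039
  Σ                  6,154.7308    43,197.8692
P = 6,154.7308; D_Mac = 7.01864 half-year periods = 3.50932 yrs; D_mod = 3.50932/(1+0.01425) = 3.46002 yrs.
ΔP/P ≈ -D_mod · Δy = -3.46002 × (-0.0105) = +0.036330 = +3.6330%.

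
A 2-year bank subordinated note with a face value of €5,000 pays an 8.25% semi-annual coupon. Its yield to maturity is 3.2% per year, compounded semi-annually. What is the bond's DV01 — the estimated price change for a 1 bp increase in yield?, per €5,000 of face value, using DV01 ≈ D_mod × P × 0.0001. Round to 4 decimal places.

€1.0205

Periodic yield y = 0.016.
  t   CF        PV=CF/(1+0.016)^t    t·PV
  1       206.25       203.0020       203.0020
  2       206.25       199.8051       399.6102
  3       206.25       196.6586       589.9757
  4     5,206.25     4,885.9631    19,543.8526
  Σ                  5,485.4288    20,736.4404
P = 5,485.4288; D_Mac = 3.78028 half-year periods = 1.89014 yrs; D_mod = 1.86037 yrs.
DV01 ≈ 1.86037 × 5,485.4288 × 0.0001 = 1.020494.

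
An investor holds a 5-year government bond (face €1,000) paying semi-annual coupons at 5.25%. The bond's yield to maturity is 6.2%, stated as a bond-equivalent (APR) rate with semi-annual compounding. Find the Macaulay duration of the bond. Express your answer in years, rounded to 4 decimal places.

Periodic yield y = 0.031. Discount each cash flow and weight by its period:
  t   CF        PV=CF/(1+0.031)^t    t·PV
  1        26.25        25.4607        25.4607
  2        26.25        24.6952        49.3903
  3        26.25        23.9526        71.8579
  4        26.25        23.2324        92.9297
  5        26.25        22.5339       112.6694
  6        26.25        21.8563       131.1380
  7        26.25        21.1992       148.3941
  8        26.25        20.5617       164.4940
  9        26.25        19.9435       179.4915
  10    1,026.25       756.2520     7,562.5197
  Σ                    959.6875     8,538.3453
Price P = Σ PV = 959.6875.
Macaulay duration = Σ(t·PV) / P = 8,538.3453 / 959.6875 = 8.89701 half-year periods.
In years: 8.89701 / 2 = 4.44850 years.

4.4485 years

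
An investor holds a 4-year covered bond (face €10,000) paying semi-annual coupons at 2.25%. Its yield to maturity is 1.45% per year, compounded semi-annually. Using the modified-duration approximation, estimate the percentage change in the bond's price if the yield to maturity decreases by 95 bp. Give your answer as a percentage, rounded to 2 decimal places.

+3.63%

Periodic yield y = 0.00725. Modified duration first:
  t   CF        PV=CF/(1+0.00725)^t    t·PV
  1       112.50       111.6902       111.6902
  2       112.50       110.8863       221.7726
  3       112.50       110.0882       330.2645
  4       112.50       109.2958       437.1831
  5       112.50       108.5091       542.5455
  6       112.50       107.7281       646.3684
  7       112.50       106.9527       748.6686
  8    10,112.50     9,544.6570    76,357.2560
  Σ                 10,309.8074    79,395.7491
P = 10,309.8074; D_Mac = 7.70099 half-year periods = 3.85050 yrs; D_mod = 3.85050/(1+0.00725) = 3.82278 yrs.
ΔP/P ≈ -D_mod · Δy = -3.82278 × (-0.0095) = +0.036316 = +3.6316%.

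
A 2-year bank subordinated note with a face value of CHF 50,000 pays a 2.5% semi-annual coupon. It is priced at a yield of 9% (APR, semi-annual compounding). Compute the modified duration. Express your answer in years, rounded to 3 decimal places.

1.876 years

Periodic yield y = 0.045. First find Macaulay duration:
  t   CF        PV=CF/(1+0.045)^t    t·PV
  1       625.00       598.0861       598.0861
  2       625.00       572.3312     1,144.6624
  3       625.00       547.6854     1,643.0561
  4    50,625.00    42,452.1680   169,808.6721
  Σ                 44,170.2707   173,194.4768
P = 44,170.2707; Macaulay duration = 173,194.4768 / 44,170.2707 = 3.92106 half-year periods = 1.96053 years.
Modified duration = D_Mac / (1 + y) = 1.96053 / 1.045 = 1.87611 years.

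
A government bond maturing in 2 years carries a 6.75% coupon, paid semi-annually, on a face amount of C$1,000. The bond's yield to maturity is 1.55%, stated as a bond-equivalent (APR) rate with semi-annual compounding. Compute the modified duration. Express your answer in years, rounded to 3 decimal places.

Periodic yield y = 0.00775. First find Macaulay duration:
  t   CF        PV=CF/(1+0.00775)^t    t·PV
  1        33.75        33.4904        33.4904
  2        33.75        33.2329        66.4658
  3        33.75        32.9773        98.9320
  4     1,033.75     1,002.3152     4,009.2606
  Σ                  1,102.0158     4,208.1488
P = 1,102.0158; Macaulay duration = 4,208.1488 / 1,102.0158 = 3.81859 half-year periods = 1.90930 years.
Modified duration = D_Mac / (1 + y) = 1.90930 / 1.00775 = 1.89461 years.

1.895 years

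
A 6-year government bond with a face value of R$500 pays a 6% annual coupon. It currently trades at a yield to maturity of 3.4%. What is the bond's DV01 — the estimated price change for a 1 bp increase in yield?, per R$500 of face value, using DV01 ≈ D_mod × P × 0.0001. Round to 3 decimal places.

R$0.290

Periodic yield y = 0.034.
  t   CF        PV=CF/(1+0.034)^t    t·PV
  1        30.00        29.0135        29.0135
  2        30.00        28.0595        56.1190
  3        30.00        27.1369        81.4106
  4        30.00        26.2445       104.9782
  5        30.00        25.3816       126.9079
  6       530.00       433.6633     2,601.9796
  Σ                    569.4993     3,000.4088
P = 569.4993; D_Mac = 5.26850 yrs; D_mod = 5.09526 yrs.
DV01 ≈ 5.09526 × 569.4993 × 0.0001 = 0.290175.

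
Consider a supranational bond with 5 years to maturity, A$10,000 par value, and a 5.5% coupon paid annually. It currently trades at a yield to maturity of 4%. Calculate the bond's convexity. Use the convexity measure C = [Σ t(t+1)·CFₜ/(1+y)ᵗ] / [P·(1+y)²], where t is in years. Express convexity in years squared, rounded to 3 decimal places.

With y = 0.04:
  t   CF        PV=CF/(1+0.04)^t    t·PV        t(t+1)·PV
  1       550.00       528.8462       528.8462       1,057.6923
  2       550.00       508.5059     1,017.0118       3,051.0355
  3       550.00       488.9480     1,466.8440       5,867.3760
  4       550.00       470.1423     1,880.5692       9,402.8461
  5    10,550.00     8,671.3310    43,356.6549     260,139.9293
  Σ                 10,667.7733    48,249.9261     279,518.8792
P = 10,667.7733.
Convexity = Σ t(t+1)·PV / [P·(1+y)²] = 279,518.8792 / (10,667.7733 × 1.081600) = 24.22538.

24.225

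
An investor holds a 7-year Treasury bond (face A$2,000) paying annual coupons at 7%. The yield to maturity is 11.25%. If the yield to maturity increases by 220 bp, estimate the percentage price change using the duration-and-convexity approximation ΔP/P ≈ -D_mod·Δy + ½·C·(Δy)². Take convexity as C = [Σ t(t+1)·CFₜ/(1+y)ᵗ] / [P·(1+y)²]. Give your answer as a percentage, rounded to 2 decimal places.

-10.27%

With y = 0.1125:
  t   CF        PV=CF/(1+0.1125)^t    t·PV        t(t+1)·PV
  1       140.00       125.8427       125.8427         251.6854
  2       140.00       113.1170       226.2341         678.7022
  3       140.00       101.6782       305.0347       1,220.1388
  4       140.00        91.3962       365.5846       1,827.9232
  5       140.00        82.1539       410.7693       2,464.6156
  6       140.00        73.8462       443.0770       3,101.5387
  7     2,140.00     1,014.6439     7,102.5071      56,820.0567
  Σ                  1,602.6780     8,979.0494      66,364.6606
P = 1,602.6780; D_Mac = 5.60253 yrs; D_mod = 5.03598 yrs; C = 33.45727.
Duration effect: -5.03598 × (+0.022) = -0.110792
Convexity effect: 0.5 × 33.45727 × (0.022)² = +0.0080967
ΔP/P ≈ -0.110792 + 0.0080967 = -0.102695 = -10.2695%.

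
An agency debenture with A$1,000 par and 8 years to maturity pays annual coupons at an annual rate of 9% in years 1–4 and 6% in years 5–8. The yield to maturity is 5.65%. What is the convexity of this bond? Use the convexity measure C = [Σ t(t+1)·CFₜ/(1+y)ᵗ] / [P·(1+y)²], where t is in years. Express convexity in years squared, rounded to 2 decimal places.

45.83

With y = 0.0565:
  t   CF        PV=CF/(1+0.0565)^t    t·PV        t(t+1)·PV
  1        90.00        85.1869        85.1869         170.3739
  2        90.00        80.6313       161.2625         483.7876
  3        90.00        76.3192       228.9577         915.8308
  4        90.00        72.2378       288.9512       1,444.7560
  5        60.00        45.5831       227.9154       1,367.4926
  6        60.00        43.1454       258.8722       1,812.1057
  7        60.00        40.8380       285.8662       2,286.9295
  8     1,060.00       682.8886     5,463.1087      49,167.9782
  Σ                  1,126.8303     7,000.1209      57,649.2543
P = 1,126.8303.
Convexity = Σ t(t+1)·PV / [P·(1+y)²] = 57,649.2543 / (1,126.8303 × 1.116192) = 45.83489.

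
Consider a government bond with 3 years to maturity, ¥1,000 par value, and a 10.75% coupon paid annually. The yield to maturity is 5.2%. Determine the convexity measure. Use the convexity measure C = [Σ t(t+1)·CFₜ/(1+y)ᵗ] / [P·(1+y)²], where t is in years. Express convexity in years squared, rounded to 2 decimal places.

9.58

With y = 0.052:
  t   CF        PV=CF/(1+0.052)^t    t·PV        t(t+1)·PV
  1       107.50       102.1863       102.1863         204.3726
  2       107.50        97.1353       194.2706         582.8117
  3     1,107.50       951.2540     2,853.7621      11,415.0485
  Σ                  1,150.5756     3,150.2190      12,202.2328
P = 1,150.5756.
Convexity = Σ t(t+1)·PV / [P·(1+y)²] = 12,202.2328 / (1,150.5756 × 1.106704) = 9.58281.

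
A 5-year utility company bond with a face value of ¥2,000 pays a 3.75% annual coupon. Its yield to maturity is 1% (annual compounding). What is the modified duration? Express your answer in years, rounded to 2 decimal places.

4.63 years

Periodic yield y = 0.01. First find Macaulay duration:
  t   CF        PV=CF/(1+0.01)^t    t·PV
  1        75.00        74.2574        74.2574
  2        75.00        73.5222       147.0444
  3        75.00        72.7943       218.3828
  4        75.00        72.0735       288.2941
  5     2,075.00     1,974.2913     9,871.4565
  Σ                  2,266.9387    10,599.4352
P = 2,266.9387; Macaulay duration = 10,599.4352 / 2,266.9387 = 4.67566 years.
Modified duration = D_Mac / (1 + y) = 4.67566 / 1.01 = 4.62937 years.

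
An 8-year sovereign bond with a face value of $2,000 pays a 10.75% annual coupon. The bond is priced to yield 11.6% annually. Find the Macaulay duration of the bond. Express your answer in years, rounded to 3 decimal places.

5.698 years

Periodic yield y = 0.116. Discount each cash flow and weight by its year:
  t   CF        PV=CF/(1+0.116)^t    t·PV
  1       215.00       192.6523       192.6523
  2       215.00       172.6275       345.2551
  3       215.00       154.6842       464.0525
  4       215.00       138.6059       554.4236
  5       215.00       124.1988       620.9941
  6       215.00       111.2893       667.7356
  7       215.00        99.7216       698.0510
  8     2,215.00       920.5771     7,364.6169
  Σ                  1,914.3567    10,907.7811
Price P = Σ PV = 1,914.3567.
Macaulay duration = Σ(t·PV) / P = 10,907.7811 / 1,914.3567 = 5.69788 years.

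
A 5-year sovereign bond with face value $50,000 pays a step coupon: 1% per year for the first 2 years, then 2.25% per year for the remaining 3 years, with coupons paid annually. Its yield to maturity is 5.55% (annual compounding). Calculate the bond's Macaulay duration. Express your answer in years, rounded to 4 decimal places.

4.8550 years

Periodic yield y = 0.0555. Discount each cash flow and weight by its year:
  t   CF        PV=CF/(1+0.0555)^t    t·PV
  1       500.00       473.7091       473.7091
  2       500.00       448.8007       897.6014
  3     1,125.00       956.7045     2,870.1135
  4     1,125.00       906.3993     3,625.5973
  5    51,125.00    39,024.9300   195,124.6500
  Σ                 41,810.5437   202,991.6713
Price P = Σ PV = 41,810.5437.
Macaulay duration = Σ(t·PV) / P = 202,991.6713 / 41,810.5437 = 4.85504 years.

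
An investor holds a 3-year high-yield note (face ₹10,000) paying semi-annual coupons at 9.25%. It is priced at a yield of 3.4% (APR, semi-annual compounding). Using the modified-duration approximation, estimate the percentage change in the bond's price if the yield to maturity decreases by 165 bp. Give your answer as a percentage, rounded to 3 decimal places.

Periodic yield y = 0.017. Modified duration first:
  t   CF        PV=CF/(1+0.017)^t    t·PV
  1       462.50       454.7689       454.7689
  2       462.50       447.1671       894.3342
  3       462.50       439.6923     1,319.0770
  4       462.50       432.3425     1,729.3700
  5       462.50       425.1155     2,125.5777
  6    10,462.50     9,456.0499    56,736.2992
  Σ                 11,655.1362    63,259.4269
P = 11,655.1362; D_Mac = 5.42760 half-year periods = 2.71380 yrs; D_mod = 2.71380/(1+0.017) = 2.66844 yrs.
ΔP/P ≈ -D_mod · Δy = -2.66844 × (-0.0165) = +0.044029 = +4.4029%.

+4.403%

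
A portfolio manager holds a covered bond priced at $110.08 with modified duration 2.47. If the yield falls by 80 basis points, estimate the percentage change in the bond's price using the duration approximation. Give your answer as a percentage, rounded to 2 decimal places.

Duration approximation: ΔP/P ≈ -D_mod · Δy = -2.47 × (-0.008) = +0.019760.
As a percentage: +1.9760%.

+1.98%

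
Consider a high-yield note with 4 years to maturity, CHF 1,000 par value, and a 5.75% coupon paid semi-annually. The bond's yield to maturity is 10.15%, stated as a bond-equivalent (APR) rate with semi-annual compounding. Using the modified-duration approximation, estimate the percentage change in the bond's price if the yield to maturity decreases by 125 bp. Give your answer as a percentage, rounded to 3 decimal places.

Periodic yield y = 0.05075. Modified duration first:
  t   CF        PV=CF/(1+0.05075)^t    t·PV
  1        28.75        27.3614        27.3614
  2        28.75        26.0399        52.0798
  3        28.75        24.7822        74.3466
  4        28.75        23.5852        94.3410
  5        28.75        22.4461       112.2305
  6        28.75        21.3620       128.1719
  7        28.75        20.3302       142.3115
  8     1,028.75       692.3324     5,538.6592
  Σ                    858.2394     6,169.5018
P = 858.2394; D_Mac = 7.18856 half-year periods = 3.59428 yrs; D_mod = 3.59428/(1+0.05075) = 3.42068 yrs.
ΔP/P ≈ -D_mod · Δy = -3.42068 × (-0.0125) = +0.042758 = +4.2758%.

+4.276%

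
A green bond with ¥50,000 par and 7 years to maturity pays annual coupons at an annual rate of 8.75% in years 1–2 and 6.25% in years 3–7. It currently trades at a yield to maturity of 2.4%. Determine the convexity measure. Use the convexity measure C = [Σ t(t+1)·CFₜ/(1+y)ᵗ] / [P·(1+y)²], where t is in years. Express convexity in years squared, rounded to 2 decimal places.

With y = 0.024:
  t   CF        PV=CF/(1+0.024)^t    t·PV        t(t+1)·PV
  1     4,375.00     4,272.4609     4,272.4609       8,544.9219
  2     4,375.00     4,172.3251     8,344.6503      25,033.9508
  3     3,125.00     2,910.3830     8,731.1491      34,924.5965
  4     3,125.00     2,842.1709    11,368.6838      56,843.4189
  5     3,125.00     2,775.5576    13,877.7878      83,266.7268
  6     3,125.00     2,710.5054    16,263.0326     113,841.2281
  7    53,125.00    44,998.6253   314,990.3773   2,519,923.0181
  Σ                 64,682.0284   377,848.1418   2,842,377.8611
P = 64,682.0284.
Convexity = Σ t(t+1)·PV / [P·(1+y)²] = 2,842,377.8611 / (64,682.0284 × 1.048576) = 41.90813.

41.91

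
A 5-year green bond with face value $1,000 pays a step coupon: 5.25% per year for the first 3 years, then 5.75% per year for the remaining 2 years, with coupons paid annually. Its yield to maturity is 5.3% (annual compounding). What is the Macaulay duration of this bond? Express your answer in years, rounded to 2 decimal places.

4.52 years

Periodic yield y = 0.053. Discount each cash flow and weight by its year:
  t   CF        PV=CF/(1+0.053)^t    t·PV
  1        52.50        49.8575        49.8575
  2        52.50        47.3481        94.6962
  3        52.50        44.9650       134.8949
  4        57.50        46.7686       187.0744
  5     1,057.50       816.8429     4,084.2143
  Σ                  1,005.7821     4,550.7373
Price P = Σ PV = 1,005.7821.
Macaulay duration = Σ(t·PV) / P = 4,550.7373 / 1,005.7821 = 4.52458 years.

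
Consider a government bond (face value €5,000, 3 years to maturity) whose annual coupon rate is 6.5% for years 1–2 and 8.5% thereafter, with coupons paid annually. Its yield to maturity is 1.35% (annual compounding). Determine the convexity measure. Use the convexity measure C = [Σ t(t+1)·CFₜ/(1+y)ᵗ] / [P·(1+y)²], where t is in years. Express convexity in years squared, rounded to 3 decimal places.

10.833

With y = 0.0135:
  t   CF        PV=CF/(1+0.0135)^t    t·PV        t(t+1)·PV
  1       325.00       320.6709       320.6709         641.3419
  2       325.00       316.3995       632.7991       1,898.3973
  3     5,425.00     5,211.0889    15,633.2667      62,533.0670
  Σ                  5,848.1594    16,586.7368      65,072.8062
P = 5,848.1594.
Convexity = Σ t(t+1)·PV / [P·(1+y)²] = 65,072.8062 / (5,848.1594 × 1.027182) = 10.83260.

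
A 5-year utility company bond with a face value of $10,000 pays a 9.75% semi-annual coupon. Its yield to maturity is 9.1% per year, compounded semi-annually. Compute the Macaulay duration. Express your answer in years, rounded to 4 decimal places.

4.0872 years

Periodic yield y = 0.0455. Discount each cash flow and weight by its period:
  t   CF        PV=CF/(1+0.0455)^t    t·PV
  1       487.50       466.2841       466.2841
  2       487.50       445.9915       891.9829
  3       487.50       426.5820     1,279.7459
  4       487.50       408.0172     1,632.0688
  5       487.50       390.2604     1,951.3018
  6       487.50       373.2763     2,239.6577
  7       487.50       357.0314     2,499.2195
  8       487.50       341.4934     2,731.9473
  9       487.50       326.6317     2,939.6850
  10   10,487.50     6,720.9645    67,209.6451
  Σ                 10,256.5323    83,841.5381
Price P = Σ PV = 10,256.5323.
Macaulay duration = Σ(t·PV) / P = 83,841.5381 / 10,256.5323 = 8.17445 half-year periods.
In years: 8.17445 / 2 = 4.08723 years.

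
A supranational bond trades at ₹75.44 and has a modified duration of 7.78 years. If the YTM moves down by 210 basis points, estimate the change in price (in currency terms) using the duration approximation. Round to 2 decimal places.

+₹12.33

Duration approximation: ΔP/P ≈ -D_mod · Δy = -7.78 × (-0.021) = +0.163380.
ΔP ≈ 75.44 × (+0.163380) = +12.3253872.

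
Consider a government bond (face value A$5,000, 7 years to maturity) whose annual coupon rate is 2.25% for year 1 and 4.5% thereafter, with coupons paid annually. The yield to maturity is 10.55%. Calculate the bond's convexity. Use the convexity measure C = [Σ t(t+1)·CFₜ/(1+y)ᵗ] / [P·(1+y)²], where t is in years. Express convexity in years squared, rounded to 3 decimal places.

38.066

With y = 0.1055:
  t   CF        PV=CF/(1+0.1055)^t    t·PV        t(t+1)·PV
  1       112.50       101.7639       101.7639         203.5278
  2       225.00       184.1048       368.2095       1,104.6286
  3       225.00       166.5353       499.6059       1,998.4235
  4       225.00       150.6425       602.5700       3,012.8501
  5       225.00       136.2664       681.3320       4,087.9920
  6       225.00       123.2622       739.5734       5,177.0139
  7     5,225.00     2,589.2564    18,124.7951     144,998.3611
  Σ                  3,451.8315    21,117.8499     160,582.7969
P = 3,451.8315.
Convexity = Σ t(t+1)·PV / [P·(1+y)²] = 160,582.7969 / (3,451.8315 × 1.222130) = 38.06553.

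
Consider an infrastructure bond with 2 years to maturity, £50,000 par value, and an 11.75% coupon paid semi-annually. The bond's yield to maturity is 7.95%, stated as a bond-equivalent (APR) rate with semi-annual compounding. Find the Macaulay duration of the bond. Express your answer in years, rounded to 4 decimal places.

1.8454 years

Periodic yield y = 0.03975. Discount each cash flow and weight by its period:
  t   CF        PV=CF/(1+0.03975)^t    t·PV
  1     2,937.50     2,825.1984     2,825.1984
  2     2,937.50     2,717.1901     5,434.3801
  3     2,937.50     2,613.3109     7,839.9328
  4    52,937.50    45,294.7338   181,178.9352
  Σ                 53,450.4332   197,278.4465
Price P = Σ PV = 53,450.4332.
Macaulay duration = Σ(t·PV) / P = 197,278.4465 / 53,450.4332 = 3.69087 half-year periods.
In years: 3.69087 / 2 = 1.84543 years.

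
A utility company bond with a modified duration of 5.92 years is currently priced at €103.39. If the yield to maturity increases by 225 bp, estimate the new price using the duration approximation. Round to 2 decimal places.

€89.62

Duration approximation: ΔP/P ≈ -D_mod · Δy = -5.92 × (+0.0225) = -0.133200.
New price ≈ 103.39 × (1 - 0.133200) = 89.618452.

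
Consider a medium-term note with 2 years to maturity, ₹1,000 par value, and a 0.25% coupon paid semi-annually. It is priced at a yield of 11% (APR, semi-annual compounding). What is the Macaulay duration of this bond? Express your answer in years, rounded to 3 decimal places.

1.996 years

Periodic yield y = 0.055. Discount each cash flow and weight by its period:
  t   CF        PV=CF/(1+0.055)^t    t·PV
  1         1.25         1.1848         1.1848
  2         1.25         1.1231         2.2461
  3         1.25         1.0645         3.1936
  4     1,001.25       808.2258     3,232.9031
  Σ                    811.5982     3,239.5276
Price P = Σ PV = 811.5982.
Macaulay duration = Σ(t·PV) / P = 3,239.5276 / 811.5982 = 3.99154 half-year periods.
In years: 3.99154 / 2 = 1.99577 years.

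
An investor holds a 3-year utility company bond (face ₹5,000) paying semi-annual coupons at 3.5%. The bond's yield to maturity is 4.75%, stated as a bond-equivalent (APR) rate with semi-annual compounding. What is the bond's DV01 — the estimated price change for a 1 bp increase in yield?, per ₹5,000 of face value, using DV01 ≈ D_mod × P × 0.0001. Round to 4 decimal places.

₹1.3538

Periodic yield y = 0.02375.
  t   CF        PV=CF/(1+0.02375)^t    t·PV
  1        87.50        85.4701        85.4701
  2        87.50        83.4873       166.9745
  3        87.50        81.5504       244.6513
  4        87.50        79.6585       318.6342
  5        87.50        77.8105       389.0527
  6     5,087.50     4,419.1723    26,515.0337
  Σ                  4,827.1492    27,719.8166
P = 4,827.1492; D_Mac = 5.74248 half-year periods = 2.87124 yrs; D_mod = 2.80463 yrs.
DV01 ≈ 2.80463 × 4,827.1492 × 0.0001 = 1.353837.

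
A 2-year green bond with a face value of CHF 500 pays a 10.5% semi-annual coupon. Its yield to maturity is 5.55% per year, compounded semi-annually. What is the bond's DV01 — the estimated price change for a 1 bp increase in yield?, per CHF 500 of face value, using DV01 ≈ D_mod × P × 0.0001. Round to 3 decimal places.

Periodic yield y = 0.02775.
  t   CF        PV=CF/(1+0.02775)^t    t·PV
  1        26.25        25.5412        25.5412
  2        26.25        24.8516        49.7032
  3        26.25        24.1806        72.5418
  4       526.25       471.6742     1,886.6970
  Σ                    546.2477     2,034.4832
P = 546.2477; D_Mac = 3.72447 half-year periods = 1.86224 yrs; D_mod = 1.81195 yrs.
DV01 ≈ 1.81195 × 546.2477 × 0.0001 = 0.098978.

CHF 0.099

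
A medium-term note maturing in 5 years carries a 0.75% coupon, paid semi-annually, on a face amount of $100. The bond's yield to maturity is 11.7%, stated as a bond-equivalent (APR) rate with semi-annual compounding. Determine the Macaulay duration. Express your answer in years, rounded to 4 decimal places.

4.8838 years

Periodic yield y = 0.0585. Discount each cash flow and weight by its period:
  t   CF        PV=CF/(1+0.0585)^t    t·PV
  1        0.375         0.3543         0.3543
  2        0.375         0.3347         0.6694
  3        0.375         0.3162         0.9486
  4        0.375         0.2987         1.1949
  5        0.375         0.2822         1.4111
  6        0.375         0.2666         1.5997
  7        0.375         0.2519         1.7632
  8        0.375         0.2380         1.9037
  9        0.375         0.2248         2.0233
  10     100.375        56.8482       568.4823
  Σ                     59.4156       580.3503
Price P = Σ PV = 59.4156.
Macaulay duration = Σ(t·PV) / P = 580.3503 / 59.4156 = 9.76764 half-year periods.
In years: 9.76764 / 2 = 4.88382 years.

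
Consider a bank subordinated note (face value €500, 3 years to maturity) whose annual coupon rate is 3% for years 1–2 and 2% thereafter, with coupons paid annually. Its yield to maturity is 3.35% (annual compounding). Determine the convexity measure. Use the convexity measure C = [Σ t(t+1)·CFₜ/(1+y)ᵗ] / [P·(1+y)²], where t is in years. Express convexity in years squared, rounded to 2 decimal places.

10.80

With y = 0.0335:
  t   CF        PV=CF/(1+0.0335)^t    t·PV        t(t+1)·PV
  1        15.00        14.5138        14.5138          29.0276
  2        15.00        14.0433        28.0867          84.2600
  3       510.00       461.9966     1,385.9897       5,543.9586
  Σ                    490.5537     1,428.5901       5,657.2462
P = 490.5537.
Convexity = Σ t(t+1)·PV / [P·(1+y)²] = 5,657.2462 / (490.5537 × 1.068122) = 10.79686.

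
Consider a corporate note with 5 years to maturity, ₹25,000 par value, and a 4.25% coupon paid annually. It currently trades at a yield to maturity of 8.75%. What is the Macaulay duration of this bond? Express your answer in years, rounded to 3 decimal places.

4.562 years

Periodic yield y = 0.0875. Discount each cash flow and weight by its year:
  t   CF        PV=CF/(1+0.0875)^t    t·PV
  1     1,062.50       977.0115       977.0115
  2     1,062.50       898.4014     1,796.8027
  3     1,062.50       826.1162     2,478.3486
  4     1,062.50       759.6471     3,038.5883
  5    26,062.50    17,134.4333    85,672.1663
  Σ                 20,595.6094    93,962.9175
Price P = Σ PV = 20,595.6094.
Macaulay duration = Σ(t·PV) / P = 93,962.9175 / 20,595.6094 = 4.56228 years.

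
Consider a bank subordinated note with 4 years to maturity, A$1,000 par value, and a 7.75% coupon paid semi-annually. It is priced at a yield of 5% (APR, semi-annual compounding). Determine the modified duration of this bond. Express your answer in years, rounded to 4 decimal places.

Periodic yield y = 0.025. First find Macaulay duration:
  t   CF        PV=CF/(1+0.025)^t    t·PV
  1        38.75        37.8049        37.8049
  2        38.75        36.8828        73.7656
  3        38.75        35.9832       107.9497
  4        38.75        35.1056       140.4223
  5        38.75        34.2494       171.2468
  6        38.75        33.4140       200.4840
  7        38.75        32.5990       228.1932
  8     1,038.75       852.5505     6,820.4040
  Σ                  1,098.5894     7,780.2705
P = 1,098.5894; Macaulay duration = 7,780.2705 / 1,098.5894 = 7.08206 half-year periods = 3.54103 years.
Modified duration = D_Mac / (1 + y) = 3.54103 / 1.025 = 3.45466 years.

3.4547 years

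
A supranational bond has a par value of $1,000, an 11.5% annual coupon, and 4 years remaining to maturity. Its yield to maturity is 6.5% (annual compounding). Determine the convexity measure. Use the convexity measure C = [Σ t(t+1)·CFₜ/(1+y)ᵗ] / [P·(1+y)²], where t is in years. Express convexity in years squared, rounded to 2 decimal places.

14.53

With y = 0.065:
  t   CF        PV=CF/(1+0.065)^t    t·PV        t(t+1)·PV
  1       115.00       107.9812       107.9812         215.9624
  2       115.00       101.3908       202.7816         608.3449
  3       115.00        95.2026       285.6079       1,142.4317
  4     1,115.00       866.7152     3,466.8610      17,334.3049
  Σ                  1,171.2899     4,063.2318      19,301.0440
P = 1,171.2899.
Convexity = Σ t(t+1)·PV / [P·(1+y)²] = 19,301.0440 / (1,171.2899 × 1.134225) = 14.52838.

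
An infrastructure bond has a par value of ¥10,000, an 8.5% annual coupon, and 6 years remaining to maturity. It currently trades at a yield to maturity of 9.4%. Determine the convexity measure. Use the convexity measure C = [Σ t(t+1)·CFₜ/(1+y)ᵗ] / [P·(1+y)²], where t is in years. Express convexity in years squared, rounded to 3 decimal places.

With y = 0.094:
  t   CF        PV=CF/(1+0.094)^t    t·PV        t(t+1)·PV
  1       850.00       776.9653       776.9653       1,553.9305
  2       850.00       710.2059     1,420.4118       4,261.2355
  3       850.00       649.1827     1,947.5482       7,790.1928
  4       850.00       593.4029     2,373.6115      11,868.0573
  5       850.00       542.4158     2,712.0789      16,272.4734
  6    10,850.00     6,328.8646    37,973.1878     265,812.3143
  Σ                  9,601.0372    47,203.8034     307,558.2037
P = 9,601.0372.
Convexity = Σ t(t+1)·PV / [P·(1+y)²] = 307,558.2037 / (9,601.0372 × 1.196836) = 26.76545.

26.765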